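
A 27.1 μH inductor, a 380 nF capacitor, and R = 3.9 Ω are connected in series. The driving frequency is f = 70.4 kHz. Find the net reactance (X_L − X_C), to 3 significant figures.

ω = 2πf = 442300 rad/s
X_L = ωL = 12.0 Ω
X_C = 1/(ωC) = 5.95 Ω
X = 12.0 − 5.95 = 6.04 Ω

6.04 Ω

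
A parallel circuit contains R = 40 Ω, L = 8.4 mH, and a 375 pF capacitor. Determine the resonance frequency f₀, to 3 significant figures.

89.7 kHz

ω₀ = 1/√(LC) = 1/√(0.0084 × 3.75e-10) = 563400 rad/s
f₀ = ω₀/(2π) = 89.7 kHz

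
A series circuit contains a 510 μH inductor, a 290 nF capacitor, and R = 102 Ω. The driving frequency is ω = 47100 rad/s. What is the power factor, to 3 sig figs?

0.901

X_L = ωL = 24.0 Ω
X_C = 1/(ωC) = 73.2 Ω
Net reactance X = X_L − X_C = -49.2 Ω
Z = 102 − j49.2 Ω
|Z| = √(102² + 49.2²) = 113 Ω
∠Z = arctan(-49.2/102) = -25.7°
cos φ = cos(-25.7°) = 0.901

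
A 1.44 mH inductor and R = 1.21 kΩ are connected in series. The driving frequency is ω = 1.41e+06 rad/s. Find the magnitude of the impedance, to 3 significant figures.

X_L = ωL = 2030 Ω
Z = 1210 + j2030 Ω
|Z| = √(1210² + 2030²) = 2360 Ω

2360 Ω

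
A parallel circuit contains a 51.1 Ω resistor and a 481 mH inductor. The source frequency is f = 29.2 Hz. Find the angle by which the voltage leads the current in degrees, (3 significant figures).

ω = 2πf = 183.5 rad/s
X_L = ωL = 88.2 Ω
Parallel: admittances add. Y = 1/R + 1/(jωL)
Y = (0.0196 − j0.0113) S
|Y| = 0.0226 S → |Z| = 1/|Y| = 44.2 Ω, ∠Z = −∠Y = 30.1°

30.1°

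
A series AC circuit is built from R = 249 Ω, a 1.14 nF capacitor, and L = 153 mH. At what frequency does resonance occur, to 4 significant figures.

12.05 kHz

ω₀ = 1/√(LC) = 1/√(0.153 × 1.14e-09) = 75720 rad/s
f₀ = ω₀/(2π) = 12.05 kHz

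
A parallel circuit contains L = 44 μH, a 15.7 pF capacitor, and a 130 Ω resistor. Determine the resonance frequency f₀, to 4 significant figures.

6.055 MHz

ω₀ = 1/√(LC) = 1/√(4.4e-05 × 1.57e-11) = 3.805e+07 rad/s
f₀ = ω₀/(2π) = 6.055 MHz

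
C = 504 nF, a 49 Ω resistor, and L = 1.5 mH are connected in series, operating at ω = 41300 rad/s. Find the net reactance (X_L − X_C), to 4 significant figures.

X_L = ωL = 61.95 Ω
X_C = 1/(ωC) = 48.04 Ω
X = 61.95 − 48.04 = 13.91 Ω

13.91 Ω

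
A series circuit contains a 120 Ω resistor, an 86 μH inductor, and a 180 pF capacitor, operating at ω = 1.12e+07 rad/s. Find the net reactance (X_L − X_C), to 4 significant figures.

X_L = ωL = 963.2 Ω
X_C = 1/(ωC) = 496.0 Ω
X = 963.2 − 496.0 = 467.2 Ω

467.2 Ω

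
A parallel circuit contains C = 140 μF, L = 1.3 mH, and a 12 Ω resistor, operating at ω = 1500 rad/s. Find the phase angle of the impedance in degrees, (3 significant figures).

X_L = ωL = 1.95 Ω
X_C = 1/(ωC) = 4.76 Ω
Parallel: admittances add. Y = 1/R + 1/(jωL) + jωC
Y = (0.0833 − j0.303) S
|Y| = 0.314 S → |Z| = 1/|Y| = 3.18 Ω, ∠Z = −∠Y = 74.6°

74.6°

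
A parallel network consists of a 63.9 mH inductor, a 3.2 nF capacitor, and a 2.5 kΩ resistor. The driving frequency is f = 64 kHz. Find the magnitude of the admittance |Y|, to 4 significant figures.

ω = 2πf = 402100 rad/s
X_L = ωL = 25700 Ω
X_C = 1/(ωC) = 777.1 Ω
Parallel: admittances add. Y = 1/R + 1/(jωL) + jωC
Y = (0.0004000 + j0.001248) S
|Y| = 0.001310 S → |Z| = 1/|Y| = 763.1 Ω, ∠Z = −∠Y = -72.23°

1.310 mS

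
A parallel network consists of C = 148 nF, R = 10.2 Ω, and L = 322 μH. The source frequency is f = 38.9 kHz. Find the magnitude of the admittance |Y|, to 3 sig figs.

101 mS

ω = 2πf = 244400 rad/s
X_L = ωL = 78.7 Ω
X_C = 1/(ωC) = 27.6 Ω
Parallel: admittances add. Y = 1/R + 1/(jωL) + jωC
Y = (0.0980 + j0.0235) S
|Y| = 0.101 S → |Z| = 1/|Y| = 9.92 Ω, ∠Z = −∠Y = -13.5°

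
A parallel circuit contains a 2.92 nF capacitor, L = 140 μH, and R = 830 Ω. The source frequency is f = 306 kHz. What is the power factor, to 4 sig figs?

0.5357

ω = 2πf = 1.923e+06 rad/s
X_L = ωL = 269.2 Ω
X_C = 1/(ωC) = 178.1 Ω
Parallel: admittances add. Y = 1/R + 1/(jωL) + jωC
Y = (0.001205 + j0.001899) S
|Y| = 0.002249 S → |Z| = 1/|Y| = 444.6 Ω, ∠Z = −∠Y = -57.61°
cos φ = cos(-57.61°) = 0.5357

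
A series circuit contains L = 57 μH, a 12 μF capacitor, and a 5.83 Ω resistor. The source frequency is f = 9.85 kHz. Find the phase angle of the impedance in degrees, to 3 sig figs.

ω = 2πf = 61890 rad/s
X_L = ωL = 3.53 Ω
X_C = 1/(ωC) = 1.35 Ω
Net reactance X = X_L − X_C = 2.18 Ω
Z = 5.83 + j2.18 Ω
|Z| = √(5.83² + 2.18²) = 6.22 Ω
∠Z = arctan(2.18/5.83) = 20.5°

20.5°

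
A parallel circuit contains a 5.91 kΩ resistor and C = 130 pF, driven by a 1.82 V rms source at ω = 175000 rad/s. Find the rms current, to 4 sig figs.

X_C = 1/(ωC) = 43960 Ω
Parallel: admittances add. Y = 1/R + jωC
Y = (0.0001692 + j2.275e-05) S
|Y| = 0.0001707 S → |Z| = 1/|Y| = 5857 Ω, ∠Z = −∠Y = -7.658°
I = V/|Z| = 1.82/5857 = 310.7 μA

310.7 μA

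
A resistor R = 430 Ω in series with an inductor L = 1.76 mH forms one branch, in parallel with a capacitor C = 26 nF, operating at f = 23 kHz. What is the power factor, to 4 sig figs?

0.5325

ω = 2πf = 144500 rad/s
X_L = ωL = 254.3 Ω
X_C = 1/(ωC) = 266.1 Ω
Branch 1 (R+jX_L): Z₁ = 430.0 + j254.3 Ω, |Z₁| = 499.6 Ω
Branch 2 (−jX_C): Z₂ = −j266.1 Ω
Parallel: Z = Z₁Z₂/(Z₁+Z₂), |Z| = 309.1 Ω, ∠Z = -57.82°
cos φ = cos(-57.82°) = 0.5325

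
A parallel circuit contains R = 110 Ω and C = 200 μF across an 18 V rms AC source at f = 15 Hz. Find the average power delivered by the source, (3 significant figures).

2.95 W

ω = 2πf = 94.25 rad/s
X_C = 1/(ωC) = 53.1 Ω
Parallel: admittances add. Y = 1/R + jωC
Y = (0.00909 + j0.0188) S
|Y| = 0.0209 S → |Z| = 1/|Y| = 47.8 Ω, ∠Z = −∠Y = -64.3°
I = V/|Z| = 377 mA
P = VI cos φ = 18 × 0.377 × cos(-64.3°) = 2.95 W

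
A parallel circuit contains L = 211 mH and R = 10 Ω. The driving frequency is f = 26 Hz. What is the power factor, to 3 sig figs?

ω = 2πf = 163.4 rad/s
X_L = ωL = 34.5 Ω
Parallel: admittances add. Y = 1/R + 1/(jωL)
Y = (0.100 − j0.0290) S
|Y| = 0.104 S → |Z| = 1/|Y| = 9.60 Ω, ∠Z = −∠Y = 16.2°
cos φ = cos(16.2°) = 0.960

0.960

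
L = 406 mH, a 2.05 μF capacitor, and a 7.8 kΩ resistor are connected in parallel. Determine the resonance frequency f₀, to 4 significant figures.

174.5 Hz

ω₀ = 1/√(LC) = 1/√(0.406 × 2.05e-06) = 1096 rad/s
f₀ = ω₀/(2π) = 174.5 Hz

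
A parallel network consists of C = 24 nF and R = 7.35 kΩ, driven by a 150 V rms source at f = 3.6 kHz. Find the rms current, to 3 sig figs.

83.9 mA

ω = 2πf = 22620 rad/s
X_C = 1/(ωC) = 1840 Ω
Parallel: admittances add. Y = 1/R + jωC
Y = (0.000136 + j0.000543) S
|Y| = 0.000560 S → |Z| = 1/|Y| = 1790 Ω, ∠Z = −∠Y = -75.9°
I = V/|Z| = 150/1790 = 83.9 mA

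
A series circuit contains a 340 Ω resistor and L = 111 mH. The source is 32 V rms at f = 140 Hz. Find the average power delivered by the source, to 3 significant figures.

ω = 2πf = 879.6 rad/s
X_L = ωL = 97.6 Ω
Z = 340 + j97.6 Ω
|Z| = √(340² + 97.6²) = 354 Ω
∠Z = arctan(97.6/340) = 16.0°
I = V/|Z| = 90.5 mA
P = VI cos φ = 32 × 0.0905 × cos(16.0°) = 2.78 W

2.78 W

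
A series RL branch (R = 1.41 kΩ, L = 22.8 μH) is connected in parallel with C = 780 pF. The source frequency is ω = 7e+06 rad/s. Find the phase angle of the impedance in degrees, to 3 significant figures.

-82.6°

X_L = ωL = 160 Ω
X_C = 1/(ωC) = 183 Ω
Branch 1 (R+jX_L): Z₁ = 1410 + j160 Ω, |Z₁| = 1420 Ω
Branch 2 (−jX_C): Z₂ = −j183 Ω
Parallel: Z = Z₁Z₂/(Z₁+Z₂), |Z| = 184 Ω, ∠Z = -82.6°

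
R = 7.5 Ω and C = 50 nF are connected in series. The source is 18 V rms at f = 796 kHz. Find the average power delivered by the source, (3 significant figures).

ω = 2πf = 5.001e+06 rad/s
X_C = 1/(ωC) = 4.00 Ω
Z = 7.50 − j4.00 Ω
|Z| = √(7.50² + 4.00²) = 8.50 Ω
∠Z = arctan(-4.00/7.50) = -28.1°
I = V/|Z| = 2.12 A
P = VI cos φ = 18 × 2.12 × cos(-28.1°) = 33.6 W

33.6 W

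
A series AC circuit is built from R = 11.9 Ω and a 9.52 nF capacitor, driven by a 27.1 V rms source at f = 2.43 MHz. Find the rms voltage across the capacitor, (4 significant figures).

ω = 2πf = 1.527e+07 rad/s
X_C = 1/(ωC) = 6.880 Ω
Z = 11.90 − j6.880 Ω
|Z| = √(11.90² + 6.880²) = 13.75 Ω
I = V/|Z| = 1.972 A
V_C = I·|Z_C| = 1.972 × 6.880 = 13.56 V

13.56 V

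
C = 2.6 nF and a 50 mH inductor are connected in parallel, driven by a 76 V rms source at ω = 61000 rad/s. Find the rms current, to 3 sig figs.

12.9 mA

X_L = ωL = 3050 Ω
X_C = 1/(ωC) = 6310 Ω
Parallel: admittances add. Y = 1/(jωL) + jωC
Y = (0 − j0.000169) S
|Y| = 0.000169 S → |Z| = 1/|Y| = 5910 Ω, ∠Z = −∠Y = 90.0°
I = V/|Z| = 76/5910 = 12.9 mA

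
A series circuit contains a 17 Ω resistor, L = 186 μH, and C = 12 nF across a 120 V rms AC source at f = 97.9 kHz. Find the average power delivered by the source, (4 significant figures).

334.2 W

ω = 2πf = 615100 rad/s
X_L = ωL = 114.4 Ω
X_C = 1/(ωC) = 135.5 Ω
Net reactance X = X_L − X_C = -21.06 Ω
Z = 17.00 − j21.06 Ω
|Z| = √(17.00² + 21.06²) = 27.07 Ω
∠Z = arctan(-21.06/17.00) = -51.09°
I = V/|Z| = 4.434 A
P = VI cos φ = 120 × 4.434 × cos(-51.09°) = 334.2 W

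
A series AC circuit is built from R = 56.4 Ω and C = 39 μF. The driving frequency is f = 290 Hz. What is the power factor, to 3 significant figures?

0.970

ω = 2πf = 1822 rad/s
X_C = 1/(ωC) = 14.1 Ω
Z = 56.4 − j14.1 Ω
|Z| = √(56.4² + 14.1²) = 58.1 Ω
∠Z = arctan(-14.1/56.4) = -14.0°
cos φ = cos(-14.0°) = 0.970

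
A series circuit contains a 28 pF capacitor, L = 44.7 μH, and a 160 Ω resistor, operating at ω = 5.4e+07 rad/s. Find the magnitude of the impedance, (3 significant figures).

X_L = ωL = 2410 Ω
X_C = 1/(ωC) = 661 Ω
Net reactance X = X_L − X_C = 1750 Ω
Z = 160 + j1750 Ω
|Z| = √(160² + 1750²) = 1760 Ω

1760 Ω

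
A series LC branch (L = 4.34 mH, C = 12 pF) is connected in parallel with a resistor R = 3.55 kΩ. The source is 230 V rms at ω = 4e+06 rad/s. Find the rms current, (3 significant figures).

92.6 mA

X_L = ωL = 17400 Ω
X_C = 1/(ωC) = 20800 Ω
Branch 1: Z₁ = R = 3550 Ω
Branch 2 (series LC): Z₂ = j(X_L − X_C) = −j3470 Ω
Parallel: Z = Z₁Z₂/(Z₁+Z₂), |Z| = 2480 Ω, ∠Z = -45.6°
I = V/|Z| = 230/2480 = 92.6 mA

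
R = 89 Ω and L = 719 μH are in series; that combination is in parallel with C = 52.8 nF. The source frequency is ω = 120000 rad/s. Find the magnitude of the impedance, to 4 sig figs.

X_L = ωL = 86.28 Ω
X_C = 1/(ωC) = 157.8 Ω
Branch 1 (R+jX_L): Z₁ = 89.00 + j86.28 Ω, |Z₁| = 124.0 Ω
Branch 2 (−jX_C): Z₂ = −j157.8 Ω
Parallel: Z = Z₁Z₂/(Z₁+Z₂), |Z| = 171.3 Ω, ∠Z = -7.093°

171.3 Ω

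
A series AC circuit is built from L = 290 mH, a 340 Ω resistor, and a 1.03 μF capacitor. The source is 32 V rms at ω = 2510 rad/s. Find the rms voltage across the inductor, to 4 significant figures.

X_L = ωL = 727.9 Ω
X_C = 1/(ωC) = 386.8 Ω
Net reactance X = X_L − X_C = 341.1 Ω
Z = 340.0 + j341.1 Ω
|Z| = √(340.0² + 341.1²) = 481.6 Ω
I = V/|Z| = 66.44 mA
V_L = I·|Z_L| = 0.06644 × 727.9 = 48.36 V

48.36 V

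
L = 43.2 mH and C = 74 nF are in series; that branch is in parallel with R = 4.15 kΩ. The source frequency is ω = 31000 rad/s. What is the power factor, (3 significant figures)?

X_L = ωL = 1340 Ω
X_C = 1/(ωC) = 436 Ω
Branch 1: Z₁ = R = 4150 Ω
Branch 2 (series LC): Z₂ = j(X_L − X_C) = j903 Ω
Parallel: Z = Z₁Z₂/(Z₁+Z₂), |Z| = 883 Ω, ∠Z = 77.7°
cos φ = cos(77.7°) = 0.213

0.213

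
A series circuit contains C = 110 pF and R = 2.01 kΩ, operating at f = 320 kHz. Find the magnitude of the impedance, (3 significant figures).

4950 Ω

ω = 2πf = 2.011e+06 rad/s
X_C = 1/(ωC) = 4520 Ω
Z = 2010 − j4520 Ω
|Z| = √(2010² + 4520²) = 4950 Ω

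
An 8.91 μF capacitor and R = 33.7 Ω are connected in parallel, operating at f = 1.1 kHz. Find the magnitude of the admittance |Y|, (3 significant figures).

ω = 2πf = 6912 rad/s
X_C = 1/(ωC) = 16.2 Ω
Parallel: admittances add. Y = 1/R + jωC
Y = (0.0297 + j0.0616) S
|Y| = 0.0684 S → |Z| = 1/|Y| = 14.6 Ω, ∠Z = −∠Y = -64.3°

68.4 mS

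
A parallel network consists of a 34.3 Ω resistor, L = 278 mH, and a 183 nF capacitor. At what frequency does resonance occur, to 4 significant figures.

705.6 Hz

ω₀ = 1/√(LC) = 1/√(0.278 × 1.83e-07) = 4434 rad/s
f₀ = ω₀/(2π) = 705.6 Hz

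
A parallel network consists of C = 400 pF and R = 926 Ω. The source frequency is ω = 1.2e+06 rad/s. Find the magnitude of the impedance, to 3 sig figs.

846 Ω

X_C = 1/(ωC) = 2080 Ω
Parallel: admittances add. Y = 1/R + jωC
Y = (0.00108 + j0.000480) S
|Y| = 0.00118 S → |Z| = 1/|Y| = 846 Ω, ∠Z = −∠Y = -24.0°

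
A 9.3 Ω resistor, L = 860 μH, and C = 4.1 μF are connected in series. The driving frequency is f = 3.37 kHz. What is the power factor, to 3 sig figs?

0.812

ω = 2πf = 21170 rad/s
X_L = ωL = 18.2 Ω
X_C = 1/(ωC) = 11.5 Ω
Net reactance X = X_L − X_C = 6.69 Ω
Z = 9.30 + j6.69 Ω
|Z| = √(9.30² + 6.69²) = 11.5 Ω
∠Z = arctan(6.69/9.30) = 35.7°
cos φ = cos(35.7°) = 0.812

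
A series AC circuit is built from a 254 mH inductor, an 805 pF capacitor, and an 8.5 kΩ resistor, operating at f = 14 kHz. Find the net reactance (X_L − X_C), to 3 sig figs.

ω = 2πf = 87960 rad/s
X_L = ωL = 22300 Ω
X_C = 1/(ωC) = 14100 Ω
X = 22300 − 14100 = 8220 Ω

8220 Ω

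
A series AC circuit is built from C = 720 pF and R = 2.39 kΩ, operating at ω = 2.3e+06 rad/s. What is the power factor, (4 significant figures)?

0.9695

X_C = 1/(ωC) = 603.9 Ω
Z = 2390 − j603.9 Ω
|Z| = √(2390² + 603.9²) = 2465 Ω
∠Z = arctan(-603.9/2390) = -14.18°
cos φ = cos(-14.18°) = 0.9695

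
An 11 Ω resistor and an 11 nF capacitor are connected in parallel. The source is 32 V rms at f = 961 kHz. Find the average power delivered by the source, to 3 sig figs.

93.1 W

ω = 2πf = 6.038e+06 rad/s
X_C = 1/(ωC) = 15.1 Ω
Parallel: admittances add. Y = 1/R + jωC
Y = (0.0909 + j0.0664) S
|Y| = 0.113 S → |Z| = 1/|Y| = 8.88 Ω, ∠Z = −∠Y = -36.2°
I = V/|Z| = 3.60 A
P = VI cos φ = 32 × 3.60 × cos(-36.2°) = 93.1 W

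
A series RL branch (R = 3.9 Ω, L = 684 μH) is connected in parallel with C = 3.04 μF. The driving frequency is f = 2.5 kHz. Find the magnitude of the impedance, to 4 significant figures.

21.92 Ω

ω = 2πf = 15710 rad/s
X_L = ωL = 10.74 Ω
X_C = 1/(ωC) = 20.94 Ω
Branch 1 (R+jX_L): Z₁ = 3.900 + j10.74 Ω, |Z₁| = 11.43 Ω
Branch 2 (−jX_C): Z₂ = −j20.94 Ω
Parallel: Z = Z₁Z₂/(Z₁+Z₂), |Z| = 21.92 Ω, ∠Z = 49.12°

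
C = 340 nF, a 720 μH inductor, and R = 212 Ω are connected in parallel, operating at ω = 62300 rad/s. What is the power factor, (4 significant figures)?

X_L = ωL = 44.86 Ω
X_C = 1/(ωC) = 47.21 Ω
Parallel: admittances add. Y = 1/R + 1/(jωL) + jωC
Y = (0.004717 − j0.001112) S
|Y| = 0.004846 S → |Z| = 1/|Y| = 206.3 Ω, ∠Z = −∠Y = 13.26°
cos φ = cos(13.26°) = 0.9733

0.9733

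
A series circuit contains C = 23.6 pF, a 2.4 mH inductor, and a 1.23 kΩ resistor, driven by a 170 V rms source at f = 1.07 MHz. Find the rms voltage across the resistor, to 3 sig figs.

21.1 V

ω = 2πf = 6.723e+06 rad/s
X_L = ωL = 16100 Ω
X_C = 1/(ωC) = 6300 Ω
Net reactance X = X_L − X_C = 9830 Ω
Z = 1230 + j9830 Ω
|Z| = √(1230² + 9830²) = 9910 Ω
I = V/|Z| = 17.2 mA
V_R = I·|Z_R| = 0.0172 × 1230 = 21.1 V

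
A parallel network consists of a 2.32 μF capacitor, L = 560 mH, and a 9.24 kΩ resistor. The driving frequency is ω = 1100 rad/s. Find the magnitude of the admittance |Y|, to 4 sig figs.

X_L = ωL = 616.0 Ω
X_C = 1/(ωC) = 391.8 Ω
Parallel: admittances add. Y = 1/R + 1/(jωL) + jωC
Y = (0.0001082 + j0.0009286) S
|Y| = 0.0009349 S → |Z| = 1/|Y| = 1070 Ω, ∠Z = −∠Y = -83.35°

934.9 μS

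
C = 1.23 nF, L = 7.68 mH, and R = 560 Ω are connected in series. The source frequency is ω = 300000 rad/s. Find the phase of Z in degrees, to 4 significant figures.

X_L = ωL = 2304 Ω
X_C = 1/(ωC) = 2710 Ω
Net reactance X = X_L − X_C = -406.0 Ω
Z = 560.0 − j406.0 Ω
|Z| = √(560.0² + 406.0²) = 691.7 Ω
∠Z = arctan(-406.0/560.0) = -35.94°

-35.94°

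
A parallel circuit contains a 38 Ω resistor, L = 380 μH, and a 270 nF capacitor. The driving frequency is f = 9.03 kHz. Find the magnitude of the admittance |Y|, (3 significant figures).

40.7 mS

ω = 2πf = 56740 rad/s
X_L = ωL = 21.6 Ω
X_C = 1/(ωC) = 65.3 Ω
Parallel: admittances add. Y = 1/R + 1/(jωL) + jωC
Y = (0.0263 − j0.0311) S
|Y| = 0.0407 S → |Z| = 1/|Y| = 24.6 Ω, ∠Z = −∠Y = 49.7°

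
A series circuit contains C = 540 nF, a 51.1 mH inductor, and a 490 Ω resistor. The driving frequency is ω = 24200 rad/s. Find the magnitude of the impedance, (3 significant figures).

X_L = ωL = 1240 Ω
X_C = 1/(ωC) = 76.5 Ω
Net reactance X = X_L − X_C = 1160 Ω
Z = 490 + j1160 Ω
|Z| = √(490² + 1160²) = 1260 Ω

1260 Ω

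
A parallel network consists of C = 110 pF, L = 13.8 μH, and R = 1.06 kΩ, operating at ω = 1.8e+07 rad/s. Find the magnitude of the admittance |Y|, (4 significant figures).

X_L = ωL = 248.4 Ω
X_C = 1/(ωC) = 505.1 Ω
Parallel: admittances add. Y = 1/R + 1/(jωL) + jωC
Y = (0.0009434 − j0.002046) S
|Y| = 0.002253 S → |Z| = 1/|Y| = 443.9 Ω, ∠Z = −∠Y = 65.24°

2.253 mS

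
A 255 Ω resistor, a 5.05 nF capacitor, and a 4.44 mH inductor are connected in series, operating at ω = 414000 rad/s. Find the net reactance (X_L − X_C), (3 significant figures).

X_L = ωL = 1840 Ω
X_C = 1/(ωC) = 478 Ω
X = 1840 − 478 = 1360 Ω

1360 Ω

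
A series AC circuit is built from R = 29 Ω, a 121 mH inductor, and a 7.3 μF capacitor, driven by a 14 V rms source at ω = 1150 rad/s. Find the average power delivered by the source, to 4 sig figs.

X_L = ωL = 139.2 Ω
X_C = 1/(ωC) = 119.1 Ω
Net reactance X = X_L − X_C = 20.03 Ω
Z = 29.00 + j20.03 Ω
|Z| = √(29.00² + 20.03²) = 35.25 Ω
∠Z = arctan(20.03/29.00) = 34.63°
I = V/|Z| = 397.2 mA
P = VI cos φ = 14 × 0.3972 × cos(34.63°) = 4.576 W

4.576 W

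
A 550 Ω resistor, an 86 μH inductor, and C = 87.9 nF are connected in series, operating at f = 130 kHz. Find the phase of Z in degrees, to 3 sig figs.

ω = 2πf = 816800 rad/s
X_L = ωL = 70.2 Ω
X_C = 1/(ωC) = 13.9 Ω
Net reactance X = X_L − X_C = 56.3 Ω
Z = 550 + j56.3 Ω
|Z| = √(550² + 56.3²) = 553 Ω
∠Z = arctan(56.3/550) = 5.85°

5.85°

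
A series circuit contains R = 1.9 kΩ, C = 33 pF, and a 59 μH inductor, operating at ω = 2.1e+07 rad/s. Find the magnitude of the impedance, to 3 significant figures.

X_L = ωL = 1240 Ω
X_C = 1/(ωC) = 1440 Ω
Net reactance X = X_L − X_C = -204 Ω
Z = 1900 − j204 Ω
|Z| = √(1900² + 204²) = 1910 Ω

1910 Ω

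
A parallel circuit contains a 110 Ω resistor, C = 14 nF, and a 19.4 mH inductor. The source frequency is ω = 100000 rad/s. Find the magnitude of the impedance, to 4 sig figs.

X_L = ωL = 1940 Ω
X_C = 1/(ωC) = 714.3 Ω
Parallel: admittances add. Y = 1/R + 1/(jωL) + jωC
Y = (0.009091 + j0.0008845) S
|Y| = 0.009134 S → |Z| = 1/|Y| = 109.5 Ω, ∠Z = −∠Y = -5.557°

109.5 Ω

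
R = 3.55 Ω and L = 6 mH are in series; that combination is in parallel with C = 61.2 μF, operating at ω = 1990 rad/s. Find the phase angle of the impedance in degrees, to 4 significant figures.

X_L = ωL = 11.94 Ω
X_C = 1/(ωC) = 8.211 Ω
Branch 1 (R+jX_L): Z₁ = 3.550 + j11.94 Ω, |Z₁| = 12.46 Ω
Branch 2 (−jX_C): Z₂ = −j8.211 Ω
Parallel: Z = Z₁Z₂/(Z₁+Z₂), |Z| = 19.87 Ω, ∠Z = -62.97°

-62.97°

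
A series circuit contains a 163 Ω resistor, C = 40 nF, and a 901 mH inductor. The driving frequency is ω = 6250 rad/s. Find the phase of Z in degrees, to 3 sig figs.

X_L = ωL = 5630 Ω
X_C = 1/(ωC) = 4000 Ω
Net reactance X = X_L − X_C = 1630 Ω
Z = 163 + j1630 Ω
|Z| = √(163² + 1630²) = 1640 Ω
∠Z = arctan(1630/163) = 84.3°

84.3°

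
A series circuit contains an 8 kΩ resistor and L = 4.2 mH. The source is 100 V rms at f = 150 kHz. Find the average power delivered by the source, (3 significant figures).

1.00 W

ω = 2πf = 942500 rad/s
X_L = ωL = 3960 Ω
Z = 8000 + j3960 Ω
|Z| = √(8000² + 3960²) = 8930 Ω
∠Z = arctan(3960/8000) = 26.3°
I = V/|Z| = 11.2 mA
P = VI cos φ = 100 × 0.0112 × cos(26.3°) = 1.00 W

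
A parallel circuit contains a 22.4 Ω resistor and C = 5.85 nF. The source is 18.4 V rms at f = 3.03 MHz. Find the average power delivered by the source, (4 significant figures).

ω = 2πf = 1.904e+07 rad/s
X_C = 1/(ωC) = 8.979 Ω
Parallel: admittances add. Y = 1/R + jωC
Y = (0.04464 + j0.1114) S
|Y| = 0.1200 S → |Z| = 1/|Y| = 8.334 Ω, ∠Z = −∠Y = -68.16°
I = V/|Z| = 2.208 A
P = VI cos φ = 18.4 × 2.208 × cos(-68.16°) = 15.11 W

15.11 W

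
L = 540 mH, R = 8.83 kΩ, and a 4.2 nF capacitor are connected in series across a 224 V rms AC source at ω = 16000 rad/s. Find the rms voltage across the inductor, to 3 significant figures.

X_L = ωL = 8640 Ω
X_C = 1/(ωC) = 14900 Ω
Net reactance X = X_L − X_C = -6240 Ω
Z = 8830 − j6240 Ω
|Z| = √(8830² + 6240²) = 10800 Ω
I = V/|Z| = 20.7 mA
V_L = I·|Z_L| = 0.0207 × 8640 = 179 V

179 V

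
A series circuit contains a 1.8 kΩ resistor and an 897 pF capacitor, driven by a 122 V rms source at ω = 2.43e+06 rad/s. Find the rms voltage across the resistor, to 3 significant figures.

X_C = 1/(ωC) = 459 Ω
Z = 1800 − j459 Ω
|Z| = √(1800² + 459²) = 1860 Ω
I = V/|Z| = 65.7 mA
V_R = I·|Z_R| = 0.0657 × 1800 = 118 V

118 V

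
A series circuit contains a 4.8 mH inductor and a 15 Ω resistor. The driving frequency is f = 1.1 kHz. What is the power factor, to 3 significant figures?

0.412

ω = 2πf = 6912 rad/s
X_L = ωL = 33.2 Ω
Z = 15.0 + j33.2 Ω
|Z| = √(15.0² + 33.2²) = 36.4 Ω
∠Z = arctan(33.2/15.0) = 65.7°
cos φ = cos(65.7°) = 0.412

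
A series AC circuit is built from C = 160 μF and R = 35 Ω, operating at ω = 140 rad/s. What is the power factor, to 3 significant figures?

X_C = 1/(ωC) = 44.6 Ω
Z = 35.0 − j44.6 Ω
|Z| = √(35.0² + 44.6²) = 56.7 Ω
∠Z = arctan(-44.6/35.0) = -51.9°
cos φ = cos(-51.9°) = 0.617

0.617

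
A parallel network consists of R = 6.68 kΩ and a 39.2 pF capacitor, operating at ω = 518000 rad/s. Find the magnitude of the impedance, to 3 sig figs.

X_C = 1/(ωC) = 49200 Ω
Parallel: admittances add. Y = 1/R + jωC
Y = (0.000150 + j2.03e-05) S
|Y| = 0.000151 S → |Z| = 1/|Y| = 6620 Ω, ∠Z = −∠Y = -7.72°

6620 Ω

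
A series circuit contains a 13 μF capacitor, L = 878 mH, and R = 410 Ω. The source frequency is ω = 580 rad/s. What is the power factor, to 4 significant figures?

X_L = ωL = 509.2 Ω
X_C = 1/(ωC) = 132.6 Ω
Net reactance X = X_L − X_C = 376.6 Ω
Z = 410.0 + j376.6 Ω
|Z| = √(410.0² + 376.6²) = 556.7 Ω
∠Z = arctan(376.6/410.0) = 42.57°
cos φ = cos(42.57°) = 0.7365

0.7365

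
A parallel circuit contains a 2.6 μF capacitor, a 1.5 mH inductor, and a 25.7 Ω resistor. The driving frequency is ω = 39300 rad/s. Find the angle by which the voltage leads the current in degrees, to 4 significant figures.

X_L = ωL = 58.95 Ω
X_C = 1/(ωC) = 9.787 Ω
Parallel: admittances add. Y = 1/R + 1/(jωL) + jωC
Y = (0.03891 + j0.08522) S
|Y| = 0.09368 S → |Z| = 1/|Y| = 10.67 Ω, ∠Z = −∠Y = -65.46°

-65.46°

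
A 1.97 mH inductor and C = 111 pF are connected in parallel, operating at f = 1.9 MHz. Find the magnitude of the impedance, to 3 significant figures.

780 Ω

ω = 2πf = 1.194e+07 rad/s
X_L = ωL = 23500 Ω
X_C = 1/(ωC) = 755 Ω
Parallel: admittances add. Y = 1/(jωL) + jωC
Y = (0 + j0.00128) S
|Y| = 0.00128 S → |Z| = 1/|Y| = 780 Ω, ∠Z = −∠Y = -90.0°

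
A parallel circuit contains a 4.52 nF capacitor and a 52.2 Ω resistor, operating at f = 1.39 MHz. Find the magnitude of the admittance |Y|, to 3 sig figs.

ω = 2πf = 8.734e+06 rad/s
X_C = 1/(ωC) = 25.3 Ω
Parallel: admittances add. Y = 1/R + jωC
Y = (0.0192 + j0.0395) S
|Y| = 0.0439 S → |Z| = 1/|Y| = 22.8 Ω, ∠Z = −∠Y = -64.1°

43.9 mS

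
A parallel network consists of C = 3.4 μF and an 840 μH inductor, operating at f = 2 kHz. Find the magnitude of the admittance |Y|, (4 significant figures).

52.01 mS

ω = 2πf = 12570 rad/s
X_L = ωL = 10.56 Ω
X_C = 1/(ωC) = 23.41 Ω
Parallel: admittances add. Y = 1/(jωL) + jωC
Y = (0 − j0.05201) S
|Y| = 0.05201 S → |Z| = 1/|Y| = 19.23 Ω, ∠Z = −∠Y = 90.00°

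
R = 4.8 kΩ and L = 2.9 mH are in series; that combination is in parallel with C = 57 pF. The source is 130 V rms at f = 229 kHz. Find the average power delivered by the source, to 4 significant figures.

2.005 W

ω = 2πf = 1.439e+06 rad/s
X_L = ωL = 4173 Ω
X_C = 1/(ωC) = 12190 Ω
Branch 1 (R+jX_L): Z₁ = 4800 + j4173 Ω, |Z₁| = 6360 Ω
Branch 2 (−jX_C): Z₂ = −j12190 Ω
Parallel: Z = Z₁Z₂/(Z₁+Z₂), |Z| = 8297 Ω, ∠Z = 10.10°
I = V/|Z| = 15.67 mA
P = VI cos φ = 130 × 0.01567 × cos(10.10°) = 2.005 W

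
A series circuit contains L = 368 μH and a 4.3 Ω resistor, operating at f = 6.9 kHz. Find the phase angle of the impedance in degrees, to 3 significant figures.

74.9°

ω = 2πf = 43350 rad/s
X_L = ωL = 16.0 Ω
Z = 4.30 + j16.0 Ω
|Z| = √(4.30² + 16.0²) = 16.5 Ω
∠Z = arctan(16.0/4.30) = 74.9°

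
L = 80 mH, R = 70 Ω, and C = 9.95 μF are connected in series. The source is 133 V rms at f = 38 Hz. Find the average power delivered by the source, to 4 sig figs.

7.443 W

ω = 2πf = 238.8 rad/s
X_L = ωL = 19.10 Ω
X_C = 1/(ωC) = 420.9 Ω
Net reactance X = X_L − X_C = -401.8 Ω
Z = 70.00 − j401.8 Ω
|Z| = √(70.00² + 401.8²) = 407.9 Ω
∠Z = arctan(-401.8/70.00) = -80.12°
I = V/|Z| = 326.1 mA
P = VI cos φ = 133 × 0.3261 × cos(-80.12°) = 7.443 W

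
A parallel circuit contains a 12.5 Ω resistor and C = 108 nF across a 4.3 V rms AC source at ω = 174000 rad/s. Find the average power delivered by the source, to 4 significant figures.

1.479 W

X_C = 1/(ωC) = 53.21 Ω
Parallel: admittances add. Y = 1/R + jωC
Y = (0.08000 + j0.01879) S
|Y| = 0.08218 S → |Z| = 1/|Y| = 12.17 Ω, ∠Z = −∠Y = -13.22°
I = V/|Z| = 353.4 mA
P = VI cos φ = 4.3 × 0.3534 × cos(-13.22°) = 1.479 W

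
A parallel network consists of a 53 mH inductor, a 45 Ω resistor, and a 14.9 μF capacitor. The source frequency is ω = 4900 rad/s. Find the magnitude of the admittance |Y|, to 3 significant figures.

X_L = ωL = 260 Ω
X_C = 1/(ωC) = 13.7 Ω
Parallel: admittances add. Y = 1/R + 1/(jωL) + jωC
Y = (0.0222 + j0.0692) S
|Y| = 0.0726 S → |Z| = 1/|Y| = 13.8 Ω, ∠Z = −∠Y = -72.2°

72.6 mS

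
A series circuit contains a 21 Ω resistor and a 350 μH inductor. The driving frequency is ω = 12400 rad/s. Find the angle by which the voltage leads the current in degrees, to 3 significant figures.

11.7°

X_L = ωL = 4.34 Ω
Z = 21.0 + j4.34 Ω
|Z| = √(21.0² + 4.34²) = 21.4 Ω
∠Z = arctan(4.34/21.0) = 11.7°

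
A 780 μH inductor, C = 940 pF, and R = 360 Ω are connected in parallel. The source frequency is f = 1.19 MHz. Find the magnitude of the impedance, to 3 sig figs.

ω = 2πf = 7.477e+06 rad/s
X_L = ωL = 5830 Ω
X_C = 1/(ωC) = 142 Ω
Parallel: admittances add. Y = 1/R + 1/(jωL) + jωC
Y = (0.00278 + j0.00686) S
|Y| = 0.00740 S → |Z| = 1/|Y| = 135 Ω, ∠Z = −∠Y = -67.9°

135 Ω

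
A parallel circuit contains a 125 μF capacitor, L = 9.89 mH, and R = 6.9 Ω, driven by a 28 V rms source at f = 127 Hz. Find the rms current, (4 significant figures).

ω = 2πf = 798.0 rad/s
X_L = ωL = 7.892 Ω
X_C = 1/(ωC) = 10.03 Ω
Parallel: admittances add. Y = 1/R + 1/(jωL) + jωC
Y = (0.1449 − j0.02697) S
|Y| = 0.1474 S → |Z| = 1/|Y| = 6.784 Ω, ∠Z = −∠Y = 10.54°
I = V/|Z| = 28/6.784 = 4.128 A

4.128 A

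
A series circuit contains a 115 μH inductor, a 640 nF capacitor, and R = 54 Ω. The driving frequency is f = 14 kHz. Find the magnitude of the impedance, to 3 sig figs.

ω = 2πf = 87960 rad/s
X_L = ωL = 10.1 Ω
X_C = 1/(ωC) = 17.8 Ω
Net reactance X = X_L − X_C = -7.65 Ω
Z = 54.0 − j7.65 Ω
|Z| = √(54.0² + 7.65²) = 54.5 Ω

54.5 Ω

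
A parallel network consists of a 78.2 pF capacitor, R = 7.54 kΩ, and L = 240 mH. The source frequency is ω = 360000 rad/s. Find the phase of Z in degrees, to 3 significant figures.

-7.12°

X_L = ωL = 86400 Ω
X_C = 1/(ωC) = 35500 Ω
Parallel: admittances add. Y = 1/R + 1/(jωL) + jωC
Y = (0.000133 + j1.66e-05) S
|Y| = 0.000134 S → |Z| = 1/|Y| = 7480 Ω, ∠Z = −∠Y = -7.12°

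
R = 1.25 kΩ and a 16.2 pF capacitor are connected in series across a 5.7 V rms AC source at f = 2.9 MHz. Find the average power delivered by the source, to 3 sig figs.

ω = 2πf = 1.822e+07 rad/s
X_C = 1/(ωC) = 3390 Ω
Z = 1250 − j3390 Ω
|Z| = √(1250² + 3390²) = 3610 Ω
∠Z = arctan(-3390/1250) = -69.7°
I = V/|Z| = 1.58 mA
P = VI cos φ = 5.7 × 0.00158 × cos(-69.7°) = 3.11 mW

3.11 mW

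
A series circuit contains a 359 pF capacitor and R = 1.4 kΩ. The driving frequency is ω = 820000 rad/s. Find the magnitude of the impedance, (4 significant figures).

X_C = 1/(ωC) = 3397 Ω
Z = 1400 − j3397 Ω
|Z| = √(1400² + 3397²) = 3674 Ω

3674 Ω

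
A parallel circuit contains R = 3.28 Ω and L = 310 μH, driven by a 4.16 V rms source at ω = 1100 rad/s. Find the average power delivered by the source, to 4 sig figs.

X_L = ωL = 0.3410 Ω
Parallel: admittances add. Y = 1/R + 1/(jωL)
Y = (0.3049 − j2.933) S
|Y| = 2.948 S → |Z| = 1/|Y| = 0.3392 Ω, ∠Z = −∠Y = 84.06°
I = V/|Z| = 12.27 A
P = VI cos φ = 4.16 × 12.27 × cos(84.06°) = 5.276 W

5.276 W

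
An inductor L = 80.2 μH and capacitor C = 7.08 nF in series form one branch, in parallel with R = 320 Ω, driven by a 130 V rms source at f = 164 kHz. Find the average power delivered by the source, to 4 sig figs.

52.81 W

ω = 2πf = 1.03e+06 rad/s
X_L = ωL = 82.64 Ω
X_C = 1/(ωC) = 137.1 Ω
Branch 1: Z₁ = R = 320.0 Ω
Branch 2 (series LC): Z₂ = j(X_L − X_C) = −j54.43 Ω
Parallel: Z = Z₁Z₂/(Z₁+Z₂), |Z| = 53.66 Ω, ∠Z = -80.35°
I = V/|Z| = 2.423 A
P = VI cos φ = 130 × 2.423 × cos(-80.35°) = 52.81 W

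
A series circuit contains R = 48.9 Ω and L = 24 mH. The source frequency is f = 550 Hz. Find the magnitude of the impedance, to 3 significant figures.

96.3 Ω

ω = 2πf = 3456 rad/s
X_L = ωL = 82.9 Ω
Z = 48.9 + j82.9 Ω
|Z| = √(48.9² + 82.9²) = 96.3 Ω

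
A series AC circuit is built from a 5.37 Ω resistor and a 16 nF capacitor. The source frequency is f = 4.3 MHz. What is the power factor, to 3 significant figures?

0.918

ω = 2πf = 2.702e+07 rad/s
X_C = 1/(ωC) = 2.31 Ω
Z = 5.37 − j2.31 Ω
|Z| = √(5.37² + 2.31²) = 5.85 Ω
∠Z = arctan(-2.31/5.37) = -23.3°
cos φ = cos(-23.3°) = 0.918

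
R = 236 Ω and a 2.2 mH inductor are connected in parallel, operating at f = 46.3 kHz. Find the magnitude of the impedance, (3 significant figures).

ω = 2πf = 290900 rad/s
X_L = ωL = 640 Ω
Parallel: admittances add. Y = 1/R + 1/(jωL)
Y = (0.00424 − j0.00156) S
|Y| = 0.00452 S → |Z| = 1/|Y| = 221 Ω, ∠Z = −∠Y = 20.2°

221 Ω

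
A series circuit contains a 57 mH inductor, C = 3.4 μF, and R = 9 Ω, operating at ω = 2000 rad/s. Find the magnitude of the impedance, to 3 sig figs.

X_L = ωL = 114 Ω
X_C = 1/(ωC) = 147 Ω
Net reactance X = X_L − X_C = -33.1 Ω
Z = 9.00 − j33.1 Ω
|Z| = √(9.00² + 33.1²) = 34.3 Ω

34.3 Ω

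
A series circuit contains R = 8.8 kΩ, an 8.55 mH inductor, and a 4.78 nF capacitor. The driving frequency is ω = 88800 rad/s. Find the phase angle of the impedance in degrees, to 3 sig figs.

X_L = ωL = 759 Ω
X_C = 1/(ωC) = 2360 Ω
Net reactance X = X_L − X_C = -1600 Ω
Z = 8800 − j1600 Ω
|Z| = √(8800² + 1600²) = 8940 Ω
∠Z = arctan(-1600/8800) = -10.3°

-10.3°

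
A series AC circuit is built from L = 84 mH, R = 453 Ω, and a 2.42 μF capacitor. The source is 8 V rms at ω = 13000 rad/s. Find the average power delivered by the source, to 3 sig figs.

X_L = ωL = 1090 Ω
X_C = 1/(ωC) = 31.8 Ω
Net reactance X = X_L − X_C = 1060 Ω
Z = 453 + j1060 Ω
|Z| = √(453² + 1060²) = 1150 Ω
∠Z = arctan(1060/453) = 66.9°
I = V/|Z| = 6.94 mA
P = VI cos φ = 8 × 0.00694 × cos(66.9°) = 21.8 mW

21.8 mW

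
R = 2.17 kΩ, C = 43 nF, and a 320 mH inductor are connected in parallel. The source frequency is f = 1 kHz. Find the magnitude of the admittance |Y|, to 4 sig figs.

ω = 2πf = 6283 rad/s
X_L = ωL = 2011 Ω
X_C = 1/(ωC) = 3701 Ω
Parallel: admittances add. Y = 1/R + 1/(jωL) + jωC
Y = (0.0004608 − j0.0002272) S
|Y| = 0.0005138 S → |Z| = 1/|Y| = 1946 Ω, ∠Z = −∠Y = 26.24°

513.8 μS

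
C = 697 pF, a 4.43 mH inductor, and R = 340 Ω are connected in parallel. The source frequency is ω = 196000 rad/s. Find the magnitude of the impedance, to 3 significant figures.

321 Ω

X_L = ωL = 868 Ω
X_C = 1/(ωC) = 7320 Ω
Parallel: admittances add. Y = 1/R + 1/(jωL) + jωC
Y = (0.00294 − j0.00102) S
|Y| = 0.00311 S → |Z| = 1/|Y| = 321 Ω, ∠Z = −∠Y = 19.0°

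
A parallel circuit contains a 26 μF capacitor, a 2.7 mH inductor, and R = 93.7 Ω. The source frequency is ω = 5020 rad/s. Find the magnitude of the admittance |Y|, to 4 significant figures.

X_L = ωL = 13.55 Ω
X_C = 1/(ωC) = 7.662 Ω
Parallel: admittances add. Y = 1/R + 1/(jωL) + jωC
Y = (0.01067 + j0.05674) S
|Y| = 0.05774 S → |Z| = 1/|Y| = 17.32 Ω, ∠Z = −∠Y = -79.35°

57.74 mS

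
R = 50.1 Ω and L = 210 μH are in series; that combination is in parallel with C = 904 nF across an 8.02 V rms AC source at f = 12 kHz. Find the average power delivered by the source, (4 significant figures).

1.167 W

ω = 2πf = 75400 rad/s
X_L = ωL = 15.83 Ω
X_C = 1/(ωC) = 14.67 Ω
Branch 1 (R+jX_L): Z₁ = 50.10 + j15.83 Ω, |Z₁| = 52.54 Ω
Branch 2 (−jX_C): Z₂ = −j14.67 Ω
Parallel: Z = Z₁Z₂/(Z₁+Z₂), |Z| = 15.38 Ω, ∠Z = -73.79°
I = V/|Z| = 521.4 mA
P = VI cos φ = 8.02 × 0.5214 × cos(-73.79°) = 1.167 W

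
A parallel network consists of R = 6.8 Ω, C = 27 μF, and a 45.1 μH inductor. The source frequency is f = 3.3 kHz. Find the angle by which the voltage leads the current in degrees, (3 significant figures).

ω = 2πf = 20730 rad/s
X_L = ωL = 0.935 Ω
X_C = 1/(ωC) = 1.79 Ω
Parallel: admittances add. Y = 1/R + 1/(jωL) + jωC
Y = (0.147 − j0.510) S
|Y| = 0.530 S → |Z| = 1/|Y| = 1.89 Ω, ∠Z = −∠Y = 73.9°

73.9°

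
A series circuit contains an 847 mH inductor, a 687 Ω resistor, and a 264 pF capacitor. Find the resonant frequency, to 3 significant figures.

10.6 kHz

ω₀ = 1/√(LC) = 1/√(0.847 × 2.64e-10) = 66870 rad/s
f₀ = ω₀/(2π) = 10.6 kHz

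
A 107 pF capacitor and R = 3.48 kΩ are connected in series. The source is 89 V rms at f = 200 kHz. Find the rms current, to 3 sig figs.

10.8 mA

ω = 2πf = 1.257e+06 rad/s
X_C = 1/(ωC) = 7440 Ω
Z = 3480 − j7440 Ω
|Z| = √(3480² + 7440²) = 8210 Ω
I = V/|Z| = 89/8210 = 10.8 mA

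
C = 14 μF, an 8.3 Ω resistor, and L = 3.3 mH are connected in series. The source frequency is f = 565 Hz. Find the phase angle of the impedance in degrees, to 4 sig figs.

ω = 2πf = 3550 rad/s
X_L = ωL = 11.71 Ω
X_C = 1/(ωC) = 20.12 Ω
Net reactance X = X_L − X_C = -8.406 Ω
Z = 8.300 − j8.406 Ω
|Z| = √(8.300² + 8.406²) = 11.81 Ω
∠Z = arctan(-8.406/8.300) = -45.36°

-45.36°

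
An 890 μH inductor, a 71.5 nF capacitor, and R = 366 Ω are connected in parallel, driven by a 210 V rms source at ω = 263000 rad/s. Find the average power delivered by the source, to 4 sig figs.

120.5 W

X_L = ωL = 234.1 Ω
X_C = 1/(ωC) = 53.18 Ω
Parallel: admittances add. Y = 1/R + 1/(jωL) + jωC
Y = (0.002732 + j0.01453) S
|Y| = 0.01479 S → |Z| = 1/|Y| = 67.63 Ω, ∠Z = −∠Y = -79.35°
I = V/|Z| = 3.105 A
P = VI cos φ = 210 × 3.105 × cos(-79.35°) = 120.5 W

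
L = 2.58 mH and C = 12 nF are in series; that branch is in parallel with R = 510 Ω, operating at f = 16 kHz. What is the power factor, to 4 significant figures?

ω = 2πf = 100500 rad/s
X_L = ωL = 259.4 Ω
X_C = 1/(ωC) = 828.9 Ω
Branch 1: Z₁ = R = 510.0 Ω
Branch 2 (series LC): Z₂ = j(X_L − X_C) = −j569.6 Ω
Parallel: Z = Z₁Z₂/(Z₁+Z₂), |Z| = 379.9 Ω, ∠Z = -41.84°
cos φ = cos(-41.84°) = 0.7450

0.7450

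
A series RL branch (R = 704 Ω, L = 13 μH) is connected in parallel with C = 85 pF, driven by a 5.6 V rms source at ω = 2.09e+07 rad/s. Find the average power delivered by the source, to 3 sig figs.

38.8 mW

X_L = ωL = 272 Ω
X_C = 1/(ωC) = 563 Ω
Branch 1 (R+jX_L): Z₁ = 704 + j272 Ω, |Z₁| = 755 Ω
Branch 2 (−jX_C): Z₂ = −j563 Ω
Parallel: Z = Z₁Z₂/(Z₁+Z₂), |Z| = 558 Ω, ∠Z = -46.4°
I = V/|Z| = 10.0 mA
P = VI cos φ = 5.6 × 0.0100 × cos(-46.4°) = 38.8 mW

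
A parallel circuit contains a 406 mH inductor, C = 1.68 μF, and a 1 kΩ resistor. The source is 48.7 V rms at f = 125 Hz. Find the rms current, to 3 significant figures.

101 mA

ω = 2πf = 785.4 rad/s
X_L = ωL = 319 Ω
X_C = 1/(ωC) = 758 Ω
Parallel: admittances add. Y = 1/R + 1/(jωL) + jωC
Y = (0.00100 − j0.00182) S
|Y| = 0.00207 S → |Z| = 1/|Y| = 482 Ω, ∠Z = −∠Y = 61.2°
I = V/|Z| = 48.7/482 = 101 mA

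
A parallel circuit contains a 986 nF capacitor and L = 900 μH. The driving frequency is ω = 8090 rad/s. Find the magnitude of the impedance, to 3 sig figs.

X_L = ωL = 7.28 Ω
X_C = 1/(ωC) = 125 Ω
Parallel: admittances add. Y = 1/(jωL) + jωC
Y = (0 − j0.129) S
|Y| = 0.129 S → |Z| = 1/|Y| = 7.73 Ω, ∠Z = −∠Y = 90.0°

7.73 Ω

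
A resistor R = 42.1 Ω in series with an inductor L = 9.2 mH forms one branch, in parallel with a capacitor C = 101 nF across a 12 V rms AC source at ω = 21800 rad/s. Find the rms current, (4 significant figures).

33.15 mA

X_L = ωL = 200.6 Ω
X_C = 1/(ωC) = 454.2 Ω
Branch 1 (R+jX_L): Z₁ = 42.10 + j200.6 Ω, |Z₁| = 204.9 Ω
Branch 2 (−jX_C): Z₂ = −j454.2 Ω
Parallel: Z = Z₁Z₂/(Z₁+Z₂), |Z| = 362.0 Ω, ∠Z = 68.72°
I = V/|Z| = 12/362.0 = 33.15 mA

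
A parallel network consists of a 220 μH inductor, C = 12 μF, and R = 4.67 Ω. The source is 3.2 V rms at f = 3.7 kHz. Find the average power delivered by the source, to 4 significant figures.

ω = 2πf = 23250 rad/s
X_L = ωL = 5.115 Ω
X_C = 1/(ωC) = 3.585 Ω
Parallel: admittances add. Y = 1/R + 1/(jωL) + jωC
Y = (0.2141 + j0.08345) S
|Y| = 0.2298 S → |Z| = 1/|Y| = 4.351 Ω, ∠Z = −∠Y = -21.29°
I = V/|Z| = 735.4 mA
P = VI cos φ = 3.2 × 0.7354 × cos(-21.29°) = 2.193 W

2.193 W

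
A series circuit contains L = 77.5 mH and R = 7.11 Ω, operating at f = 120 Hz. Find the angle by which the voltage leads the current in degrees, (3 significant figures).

83.1°

ω = 2πf = 754.0 rad/s
X_L = ωL = 58.4 Ω
Z = 7.11 + j58.4 Ω
|Z| = √(7.11² + 58.4²) = 58.9 Ω
∠Z = arctan(58.4/7.11) = 83.1°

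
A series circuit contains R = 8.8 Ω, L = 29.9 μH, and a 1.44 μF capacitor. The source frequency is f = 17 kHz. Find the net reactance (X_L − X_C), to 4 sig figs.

-3.308 Ω

ω = 2πf = 106800 rad/s
X_L = ωL = 3.194 Ω
X_C = 1/(ωC) = 6.501 Ω
X = 3.194 − 6.501 = -3.308 Ω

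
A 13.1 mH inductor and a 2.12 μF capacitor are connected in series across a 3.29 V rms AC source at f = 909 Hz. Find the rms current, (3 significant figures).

423 mA

ω = 2πf = 5711 rad/s
X_L = ωL = 74.8 Ω
X_C = 1/(ωC) = 82.6 Ω
Net reactance X = X_L − X_C = -7.77 Ω
Z = − j7.77 Ω
|Z| = √(0² + 7.77²) = 7.77 Ω
I = V/|Z| = 3.29/7.77 = 423 mA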